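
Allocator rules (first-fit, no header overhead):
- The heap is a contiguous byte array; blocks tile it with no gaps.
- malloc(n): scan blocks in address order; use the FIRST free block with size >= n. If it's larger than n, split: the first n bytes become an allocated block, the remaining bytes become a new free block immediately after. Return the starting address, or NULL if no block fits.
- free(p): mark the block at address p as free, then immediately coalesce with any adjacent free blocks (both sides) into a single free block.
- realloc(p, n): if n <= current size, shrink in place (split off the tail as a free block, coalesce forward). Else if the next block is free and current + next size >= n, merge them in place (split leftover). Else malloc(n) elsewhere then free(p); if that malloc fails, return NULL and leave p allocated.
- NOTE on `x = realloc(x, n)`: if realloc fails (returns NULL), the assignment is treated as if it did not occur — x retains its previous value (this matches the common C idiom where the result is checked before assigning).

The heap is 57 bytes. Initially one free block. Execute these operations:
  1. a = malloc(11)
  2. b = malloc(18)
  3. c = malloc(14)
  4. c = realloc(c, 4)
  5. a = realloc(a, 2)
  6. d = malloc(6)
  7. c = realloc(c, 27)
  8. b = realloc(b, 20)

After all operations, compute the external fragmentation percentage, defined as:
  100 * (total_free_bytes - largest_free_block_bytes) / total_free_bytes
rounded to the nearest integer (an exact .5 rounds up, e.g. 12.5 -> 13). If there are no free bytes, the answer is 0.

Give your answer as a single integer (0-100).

Op 1: a = malloc(11) -> a = 0; heap: [0-10 ALLOC][11-56 FREE]
Op 2: b = malloc(18) -> b = 11; heap: [0-10 ALLOC][11-28 ALLOC][29-56 FREE]
Op 3: c = malloc(14) -> c = 29; heap: [0-10 ALLOC][11-28 ALLOC][29-42 ALLOC][43-56 FREE]
Op 4: c = realloc(c, 4) -> c = 29; heap: [0-10 ALLOC][11-28 ALLOC][29-32 ALLOC][33-56 FREE]
Op 5: a = realloc(a, 2) -> a = 0; heap: [0-1 ALLOC][2-10 FREE][11-28 ALLOC][29-32 ALLOC][33-56 FREE]
Op 6: d = malloc(6) -> d = 2; heap: [0-1 ALLOC][2-7 ALLOC][8-10 FREE][11-28 ALLOC][29-32 ALLOC][33-56 FREE]
Op 7: c = realloc(c, 27) -> c = 29; heap: [0-1 ALLOC][2-7 ALLOC][8-10 FREE][11-28 ALLOC][29-55 ALLOC][56-56 FREE]
Op 8: b = realloc(b, 20) -> NULL (b unchanged); heap: [0-1 ALLOC][2-7 ALLOC][8-10 FREE][11-28 ALLOC][29-55 ALLOC][56-56 FREE]
Free blocks: [3 1] total_free=4 largest=3 -> 100*(4-3)/4 = 100/4 = 25

Answer: 25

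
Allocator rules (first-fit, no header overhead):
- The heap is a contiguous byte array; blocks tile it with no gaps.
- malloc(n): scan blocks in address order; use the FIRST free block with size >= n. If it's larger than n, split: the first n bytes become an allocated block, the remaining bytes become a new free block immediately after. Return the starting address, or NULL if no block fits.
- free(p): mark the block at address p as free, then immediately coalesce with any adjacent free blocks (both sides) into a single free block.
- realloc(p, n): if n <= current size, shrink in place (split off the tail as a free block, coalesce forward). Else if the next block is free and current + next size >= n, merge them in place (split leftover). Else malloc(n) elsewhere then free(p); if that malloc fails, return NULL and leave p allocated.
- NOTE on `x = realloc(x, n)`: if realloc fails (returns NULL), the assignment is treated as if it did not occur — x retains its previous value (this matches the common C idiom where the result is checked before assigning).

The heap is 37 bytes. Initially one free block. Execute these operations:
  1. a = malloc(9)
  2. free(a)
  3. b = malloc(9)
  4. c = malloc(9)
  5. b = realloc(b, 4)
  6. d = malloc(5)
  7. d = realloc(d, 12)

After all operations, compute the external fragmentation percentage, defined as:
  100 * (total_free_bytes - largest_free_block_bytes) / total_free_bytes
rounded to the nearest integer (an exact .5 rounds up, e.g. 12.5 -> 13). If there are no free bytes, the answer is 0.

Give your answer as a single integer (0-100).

Answer: 42

Derivation:
Op 1: a = malloc(9) -> a = 0; heap: [0-8 ALLOC][9-36 FREE]
Op 2: free(a) -> (freed a); heap: [0-36 FREE]
Op 3: b = malloc(9) -> b = 0; heap: [0-8 ALLOC][9-36 FREE]
Op 4: c = malloc(9) -> c = 9; heap: [0-8 ALLOC][9-17 ALLOC][18-36 FREE]
Op 5: b = realloc(b, 4) -> b = 0; heap: [0-3 ALLOC][4-8 FREE][9-17 ALLOC][18-36 FREE]
Op 6: d = malloc(5) -> d = 4; heap: [0-3 ALLOC][4-8 ALLOC][9-17 ALLOC][18-36 FREE]
Op 7: d = realloc(d, 12) -> d = 18; heap: [0-3 ALLOC][4-8 FREE][9-17 ALLOC][18-29 ALLOC][30-36 FREE]
Free blocks: [5 7] total_free=12 largest=7 -> 100*(12-7)/12 = 500/12 ≈ 41.667 -> rounds to 42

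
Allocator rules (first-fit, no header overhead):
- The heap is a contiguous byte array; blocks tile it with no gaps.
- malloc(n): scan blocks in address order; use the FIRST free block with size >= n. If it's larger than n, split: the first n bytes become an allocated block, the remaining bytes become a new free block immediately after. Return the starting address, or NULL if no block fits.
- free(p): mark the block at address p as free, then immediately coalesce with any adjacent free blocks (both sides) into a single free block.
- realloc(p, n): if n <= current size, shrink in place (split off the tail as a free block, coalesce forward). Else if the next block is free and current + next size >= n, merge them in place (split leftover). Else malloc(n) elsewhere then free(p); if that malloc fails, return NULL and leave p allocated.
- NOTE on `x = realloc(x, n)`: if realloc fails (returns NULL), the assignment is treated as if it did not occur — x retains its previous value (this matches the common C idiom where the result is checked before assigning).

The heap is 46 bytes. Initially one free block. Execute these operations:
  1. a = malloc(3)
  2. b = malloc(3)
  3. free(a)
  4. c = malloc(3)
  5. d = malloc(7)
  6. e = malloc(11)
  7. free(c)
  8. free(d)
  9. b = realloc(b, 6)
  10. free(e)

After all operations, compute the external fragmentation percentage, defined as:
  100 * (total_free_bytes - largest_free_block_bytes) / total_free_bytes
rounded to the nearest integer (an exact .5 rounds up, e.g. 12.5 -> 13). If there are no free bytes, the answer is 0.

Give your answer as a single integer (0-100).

Op 1: a = malloc(3) -> a = 0; heap: [0-2 ALLOC][3-45 FREE]
Op 2: b = malloc(3) -> b = 3; heap: [0-2 ALLOC][3-5 ALLOC][6-45 FREE]
Op 3: free(a) -> (freed a); heap: [0-2 FREE][3-5 ALLOC][6-45 FREE]
Op 4: c = malloc(3) -> c = 0; heap: [0-2 ALLOC][3-5 ALLOC][6-45 FREE]
Op 5: d = malloc(7) -> d = 6; heap: [0-2 ALLOC][3-5 ALLOC][6-12 ALLOC][13-45 FREE]
Op 6: e = malloc(11) -> e = 13; heap: [0-2 ALLOC][3-5 ALLOC][6-12 ALLOC][13-23 ALLOC][24-45 FREE]
Op 7: free(c) -> (freed c); heap: [0-2 FREE][3-5 ALLOC][6-12 ALLOC][13-23 ALLOC][24-45 FREE]
Op 8: free(d) -> (freed d); heap: [0-2 FREE][3-5 ALLOC][6-12 FREE][13-23 ALLOC][24-45 FREE]
Op 9: b = realloc(b, 6) -> b = 3; heap: [0-2 FREE][3-8 ALLOC][9-12 FREE][13-23 ALLOC][24-45 FREE]
Op 10: free(e) -> (freed e); heap: [0-2 FREE][3-8 ALLOC][9-45 FREE]
Free blocks: [3 37] total_free=40 largest=37 -> 100*(40-37)/40 = 300/40 = 7.5 -> rounds to 8

Answer: 8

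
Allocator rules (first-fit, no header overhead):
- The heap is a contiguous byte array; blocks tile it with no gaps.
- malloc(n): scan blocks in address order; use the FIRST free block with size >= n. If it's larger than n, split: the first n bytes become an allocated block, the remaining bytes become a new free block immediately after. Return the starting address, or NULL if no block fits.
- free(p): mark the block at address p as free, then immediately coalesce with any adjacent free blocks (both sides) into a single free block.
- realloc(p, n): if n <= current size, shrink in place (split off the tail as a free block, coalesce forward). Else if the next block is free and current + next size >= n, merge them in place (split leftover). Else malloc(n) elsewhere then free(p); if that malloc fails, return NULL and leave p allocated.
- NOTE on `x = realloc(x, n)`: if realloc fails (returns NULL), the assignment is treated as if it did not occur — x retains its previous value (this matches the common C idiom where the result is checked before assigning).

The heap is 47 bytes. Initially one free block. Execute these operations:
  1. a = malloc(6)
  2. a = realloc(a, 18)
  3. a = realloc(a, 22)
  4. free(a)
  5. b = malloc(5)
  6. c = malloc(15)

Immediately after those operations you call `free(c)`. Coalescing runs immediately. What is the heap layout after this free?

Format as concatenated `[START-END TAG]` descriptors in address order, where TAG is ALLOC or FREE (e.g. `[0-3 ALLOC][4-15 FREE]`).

Answer: [0-4 ALLOC][5-46 FREE]

Derivation:
Op 1: a = malloc(6) -> a = 0; heap: [0-5 ALLOC][6-46 FREE]
Op 2: a = realloc(a, 18) -> a = 0; heap: [0-17 ALLOC][18-46 FREE]
Op 3: a = realloc(a, 22) -> a = 0; heap: [0-21 ALLOC][22-46 FREE]
Op 4: free(a) -> (freed a); heap: [0-46 FREE]
Op 5: b = malloc(5) -> b = 0; heap: [0-4 ALLOC][5-46 FREE]
Op 6: c = malloc(15) -> c = 5; heap: [0-4 ALLOC][5-19 ALLOC][20-46 FREE]
free(c): c = 5 -> block [5-19 ALLOC]; mark free, coalesce with adjacent free neighbors -> [0-4 ALLOC][5-46 FREE]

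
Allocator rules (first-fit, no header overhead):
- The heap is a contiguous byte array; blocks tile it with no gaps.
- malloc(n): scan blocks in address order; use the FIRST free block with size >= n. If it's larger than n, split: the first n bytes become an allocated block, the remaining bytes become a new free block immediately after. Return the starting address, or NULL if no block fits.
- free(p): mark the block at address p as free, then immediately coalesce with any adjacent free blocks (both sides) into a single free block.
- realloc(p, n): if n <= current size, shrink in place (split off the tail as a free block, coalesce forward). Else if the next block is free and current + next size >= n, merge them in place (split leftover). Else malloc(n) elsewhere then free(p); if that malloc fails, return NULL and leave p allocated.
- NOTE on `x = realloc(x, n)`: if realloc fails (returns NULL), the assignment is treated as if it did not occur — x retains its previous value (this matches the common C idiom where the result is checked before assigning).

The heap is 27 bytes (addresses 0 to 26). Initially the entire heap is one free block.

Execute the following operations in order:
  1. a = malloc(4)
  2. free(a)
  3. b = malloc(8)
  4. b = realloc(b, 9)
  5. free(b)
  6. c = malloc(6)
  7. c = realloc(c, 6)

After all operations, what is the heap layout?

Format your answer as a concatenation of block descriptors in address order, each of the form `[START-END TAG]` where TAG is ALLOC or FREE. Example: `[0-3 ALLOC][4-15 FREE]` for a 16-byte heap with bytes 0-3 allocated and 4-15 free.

Answer: [0-5 ALLOC][6-26 FREE]

Derivation:
Op 1: a = malloc(4) -> a = 0; heap: [0-3 ALLOC][4-26 FREE]
Op 2: free(a) -> (freed a); heap: [0-26 FREE]
Op 3: b = malloc(8) -> b = 0; heap: [0-7 ALLOC][8-26 FREE]
Op 4: b = realloc(b, 9) -> b = 0; heap: [0-8 ALLOC][9-26 FREE]
Op 5: free(b) -> (freed b); heap: [0-26 FREE]
Op 6: c = malloc(6) -> c = 0; heap: [0-5 ALLOC][6-26 FREE]
Op 7: c = realloc(c, 6) -> c = 0; heap: [0-5 ALLOC][6-26 FREE]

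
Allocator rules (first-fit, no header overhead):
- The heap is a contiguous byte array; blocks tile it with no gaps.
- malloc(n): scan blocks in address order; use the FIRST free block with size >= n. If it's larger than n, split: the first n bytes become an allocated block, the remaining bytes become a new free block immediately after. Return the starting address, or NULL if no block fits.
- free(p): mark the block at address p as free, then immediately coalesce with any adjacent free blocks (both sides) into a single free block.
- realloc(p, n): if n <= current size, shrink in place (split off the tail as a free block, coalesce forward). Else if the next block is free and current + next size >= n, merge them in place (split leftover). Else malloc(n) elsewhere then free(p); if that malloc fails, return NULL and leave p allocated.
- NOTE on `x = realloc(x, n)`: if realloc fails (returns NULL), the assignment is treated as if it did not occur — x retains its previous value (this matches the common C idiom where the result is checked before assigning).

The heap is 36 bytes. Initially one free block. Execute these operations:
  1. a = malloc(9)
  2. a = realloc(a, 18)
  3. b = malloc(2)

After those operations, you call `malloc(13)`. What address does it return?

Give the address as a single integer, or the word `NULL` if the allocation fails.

Op 1: a = malloc(9) -> a = 0; heap: [0-8 ALLOC][9-35 FREE]
Op 2: a = realloc(a, 18) -> a = 0; heap: [0-17 ALLOC][18-35 FREE]
Op 3: b = malloc(2) -> b = 18; heap: [0-17 ALLOC][18-19 ALLOC][20-35 FREE]
malloc(13): first-fit scan over [0-17 ALLOC][18-19 ALLOC][20-35 FREE] -> 20

Answer: 20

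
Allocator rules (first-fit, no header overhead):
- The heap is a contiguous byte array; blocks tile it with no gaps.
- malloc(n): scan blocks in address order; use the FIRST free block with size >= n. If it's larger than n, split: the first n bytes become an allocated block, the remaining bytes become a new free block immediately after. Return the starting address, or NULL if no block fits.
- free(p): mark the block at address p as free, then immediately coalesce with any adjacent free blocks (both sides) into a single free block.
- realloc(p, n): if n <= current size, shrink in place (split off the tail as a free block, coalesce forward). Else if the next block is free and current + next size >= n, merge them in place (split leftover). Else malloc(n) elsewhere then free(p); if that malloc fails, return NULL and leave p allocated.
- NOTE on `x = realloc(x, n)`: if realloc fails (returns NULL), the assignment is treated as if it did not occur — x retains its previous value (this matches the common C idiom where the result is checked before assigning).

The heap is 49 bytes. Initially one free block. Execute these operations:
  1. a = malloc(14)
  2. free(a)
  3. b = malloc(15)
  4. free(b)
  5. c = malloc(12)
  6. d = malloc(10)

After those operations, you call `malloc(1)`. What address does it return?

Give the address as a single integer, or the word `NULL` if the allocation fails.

Answer: 22

Derivation:
Op 1: a = malloc(14) -> a = 0; heap: [0-13 ALLOC][14-48 FREE]
Op 2: free(a) -> (freed a); heap: [0-48 FREE]
Op 3: b = malloc(15) -> b = 0; heap: [0-14 ALLOC][15-48 FREE]
Op 4: free(b) -> (freed b); heap: [0-48 FREE]
Op 5: c = malloc(12) -> c = 0; heap: [0-11 ALLOC][12-48 FREE]
Op 6: d = malloc(10) -> d = 12; heap: [0-11 ALLOC][12-21 ALLOC][22-48 FREE]
malloc(1): first-fit scan over [0-11 ALLOC][12-21 ALLOC][22-48 FREE] -> 22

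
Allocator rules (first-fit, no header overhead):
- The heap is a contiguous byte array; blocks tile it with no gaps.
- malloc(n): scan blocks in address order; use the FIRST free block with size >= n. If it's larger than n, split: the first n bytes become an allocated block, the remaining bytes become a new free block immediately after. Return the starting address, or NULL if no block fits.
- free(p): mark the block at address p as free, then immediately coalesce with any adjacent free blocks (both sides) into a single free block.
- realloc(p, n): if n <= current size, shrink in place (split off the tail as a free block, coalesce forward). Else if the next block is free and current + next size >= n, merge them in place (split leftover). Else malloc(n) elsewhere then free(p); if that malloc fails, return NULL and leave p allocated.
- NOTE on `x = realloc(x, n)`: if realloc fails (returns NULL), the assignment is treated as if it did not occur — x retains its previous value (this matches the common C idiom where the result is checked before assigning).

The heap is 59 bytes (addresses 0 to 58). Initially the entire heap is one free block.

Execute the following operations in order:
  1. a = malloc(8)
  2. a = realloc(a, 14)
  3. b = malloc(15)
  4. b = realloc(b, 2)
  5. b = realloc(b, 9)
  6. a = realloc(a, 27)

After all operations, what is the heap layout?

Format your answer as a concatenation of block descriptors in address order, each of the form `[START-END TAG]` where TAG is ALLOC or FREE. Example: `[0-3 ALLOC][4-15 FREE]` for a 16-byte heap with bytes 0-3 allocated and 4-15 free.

Answer: [0-13 FREE][14-22 ALLOC][23-49 ALLOC][50-58 FREE]

Derivation:
Op 1: a = malloc(8) -> a = 0; heap: [0-7 ALLOC][8-58 FREE]
Op 2: a = realloc(a, 14) -> a = 0; heap: [0-13 ALLOC][14-58 FREE]
Op 3: b = malloc(15) -> b = 14; heap: [0-13 ALLOC][14-28 ALLOC][29-58 FREE]
Op 4: b = realloc(b, 2) -> b = 14; heap: [0-13 ALLOC][14-15 ALLOC][16-58 FREE]
Op 5: b = realloc(b, 9) -> b = 14; heap: [0-13 ALLOC][14-22 ALLOC][23-58 FREE]
Op 6: a = realloc(a, 27) -> a = 23; heap: [0-13 FREE][14-22 ALLOC][23-49 ALLOC][50-58 FREE]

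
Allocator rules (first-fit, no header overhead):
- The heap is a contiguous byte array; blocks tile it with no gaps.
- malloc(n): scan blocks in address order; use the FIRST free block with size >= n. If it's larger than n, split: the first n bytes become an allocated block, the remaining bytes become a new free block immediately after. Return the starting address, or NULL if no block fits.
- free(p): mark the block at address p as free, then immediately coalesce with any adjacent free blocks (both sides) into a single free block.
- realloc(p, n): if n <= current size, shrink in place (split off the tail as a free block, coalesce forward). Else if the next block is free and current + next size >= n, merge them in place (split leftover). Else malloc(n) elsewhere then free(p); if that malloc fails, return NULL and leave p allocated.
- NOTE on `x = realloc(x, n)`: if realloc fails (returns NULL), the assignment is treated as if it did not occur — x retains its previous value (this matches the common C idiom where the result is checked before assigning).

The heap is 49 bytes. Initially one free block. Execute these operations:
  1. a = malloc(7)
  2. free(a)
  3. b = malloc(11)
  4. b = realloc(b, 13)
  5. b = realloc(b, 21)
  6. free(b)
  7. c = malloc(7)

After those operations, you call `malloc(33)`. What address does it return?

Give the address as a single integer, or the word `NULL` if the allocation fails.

Answer: 7

Derivation:
Op 1: a = malloc(7) -> a = 0; heap: [0-6 ALLOC][7-48 FREE]
Op 2: free(a) -> (freed a); heap: [0-48 FREE]
Op 3: b = malloc(11) -> b = 0; heap: [0-10 ALLOC][11-48 FREE]
Op 4: b = realloc(b, 13) -> b = 0; heap: [0-12 ALLOC][13-48 FREE]
Op 5: b = realloc(b, 21) -> b = 0; heap: [0-20 ALLOC][21-48 FREE]
Op 6: free(b) -> (freed b); heap: [0-48 FREE]
Op 7: c = malloc(7) -> c = 0; heap: [0-6 ALLOC][7-48 FREE]
malloc(33): first-fit scan over [0-6 ALLOC][7-48 FREE] -> 7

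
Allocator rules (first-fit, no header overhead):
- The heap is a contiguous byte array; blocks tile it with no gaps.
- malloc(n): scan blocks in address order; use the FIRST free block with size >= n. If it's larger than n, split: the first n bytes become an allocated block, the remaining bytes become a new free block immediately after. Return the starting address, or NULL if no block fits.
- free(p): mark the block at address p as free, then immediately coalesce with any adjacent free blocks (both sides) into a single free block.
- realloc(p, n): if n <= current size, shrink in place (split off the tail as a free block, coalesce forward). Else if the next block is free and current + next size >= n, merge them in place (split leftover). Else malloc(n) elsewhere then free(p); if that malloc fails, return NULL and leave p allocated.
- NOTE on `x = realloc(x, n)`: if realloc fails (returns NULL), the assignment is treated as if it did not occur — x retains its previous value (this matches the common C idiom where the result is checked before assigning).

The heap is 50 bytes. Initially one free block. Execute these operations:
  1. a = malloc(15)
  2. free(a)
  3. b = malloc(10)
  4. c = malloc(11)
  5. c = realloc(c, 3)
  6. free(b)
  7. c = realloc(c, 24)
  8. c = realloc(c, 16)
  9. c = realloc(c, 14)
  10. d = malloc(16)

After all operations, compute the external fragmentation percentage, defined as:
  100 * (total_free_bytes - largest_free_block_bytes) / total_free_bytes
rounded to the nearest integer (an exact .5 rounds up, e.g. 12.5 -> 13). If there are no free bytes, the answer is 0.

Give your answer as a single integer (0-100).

Answer: 50

Derivation:
Op 1: a = malloc(15) -> a = 0; heap: [0-14 ALLOC][15-49 FREE]
Op 2: free(a) -> (freed a); heap: [0-49 FREE]
Op 3: b = malloc(10) -> b = 0; heap: [0-9 ALLOC][10-49 FREE]
Op 4: c = malloc(11) -> c = 10; heap: [0-9 ALLOC][10-20 ALLOC][21-49 FREE]
Op 5: c = realloc(c, 3) -> c = 10; heap: [0-9 ALLOC][10-12 ALLOC][13-49 FREE]
Op 6: free(b) -> (freed b); heap: [0-9 FREE][10-12 ALLOC][13-49 FREE]
Op 7: c = realloc(c, 24) -> c = 10; heap: [0-9 FREE][10-33 ALLOC][34-49 FREE]
Op 8: c = realloc(c, 16) -> c = 10; heap: [0-9 FREE][10-25 ALLOC][26-49 FREE]
Op 9: c = realloc(c, 14) -> c = 10; heap: [0-9 FREE][10-23 ALLOC][24-49 FREE]
Op 10: d = malloc(16) -> d = 24; heap: [0-9 FREE][10-23 ALLOC][24-39 ALLOC][40-49 FREE]
Free blocks: [10 10] total_free=20 largest=10 -> 100*(20-10)/20 = 1000/20 = 50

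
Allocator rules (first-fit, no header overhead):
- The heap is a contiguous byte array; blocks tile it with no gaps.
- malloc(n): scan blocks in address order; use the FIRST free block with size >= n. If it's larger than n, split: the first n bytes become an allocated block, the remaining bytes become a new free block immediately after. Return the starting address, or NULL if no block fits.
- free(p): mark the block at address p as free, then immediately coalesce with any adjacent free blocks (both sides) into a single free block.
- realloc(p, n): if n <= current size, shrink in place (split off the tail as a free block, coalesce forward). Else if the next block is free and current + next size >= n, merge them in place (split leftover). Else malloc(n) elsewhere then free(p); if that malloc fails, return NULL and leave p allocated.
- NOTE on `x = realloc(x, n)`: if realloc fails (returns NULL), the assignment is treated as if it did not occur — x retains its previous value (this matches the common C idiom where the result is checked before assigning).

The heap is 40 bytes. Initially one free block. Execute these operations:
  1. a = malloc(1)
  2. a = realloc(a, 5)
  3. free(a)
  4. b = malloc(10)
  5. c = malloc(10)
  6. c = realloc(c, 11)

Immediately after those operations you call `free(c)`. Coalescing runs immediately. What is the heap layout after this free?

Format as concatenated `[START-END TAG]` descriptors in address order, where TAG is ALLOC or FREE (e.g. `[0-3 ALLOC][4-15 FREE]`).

Answer: [0-9 ALLOC][10-39 FREE]

Derivation:
Op 1: a = malloc(1) -> a = 0; heap: [0-0 ALLOC][1-39 FREE]
Op 2: a = realloc(a, 5) -> a = 0; heap: [0-4 ALLOC][5-39 FREE]
Op 3: free(a) -> (freed a); heap: [0-39 FREE]
Op 4: b = malloc(10) -> b = 0; heap: [0-9 ALLOC][10-39 FREE]
Op 5: c = malloc(10) -> c = 10; heap: [0-9 ALLOC][10-19 ALLOC][20-39 FREE]
Op 6: c = realloc(c, 11) -> c = 10; heap: [0-9 ALLOC][10-20 ALLOC][21-39 FREE]
free(c): c = 10 -> block [10-20 ALLOC]; mark free, coalesce with adjacent free neighbors -> [0-9 ALLOC][10-39 FREE]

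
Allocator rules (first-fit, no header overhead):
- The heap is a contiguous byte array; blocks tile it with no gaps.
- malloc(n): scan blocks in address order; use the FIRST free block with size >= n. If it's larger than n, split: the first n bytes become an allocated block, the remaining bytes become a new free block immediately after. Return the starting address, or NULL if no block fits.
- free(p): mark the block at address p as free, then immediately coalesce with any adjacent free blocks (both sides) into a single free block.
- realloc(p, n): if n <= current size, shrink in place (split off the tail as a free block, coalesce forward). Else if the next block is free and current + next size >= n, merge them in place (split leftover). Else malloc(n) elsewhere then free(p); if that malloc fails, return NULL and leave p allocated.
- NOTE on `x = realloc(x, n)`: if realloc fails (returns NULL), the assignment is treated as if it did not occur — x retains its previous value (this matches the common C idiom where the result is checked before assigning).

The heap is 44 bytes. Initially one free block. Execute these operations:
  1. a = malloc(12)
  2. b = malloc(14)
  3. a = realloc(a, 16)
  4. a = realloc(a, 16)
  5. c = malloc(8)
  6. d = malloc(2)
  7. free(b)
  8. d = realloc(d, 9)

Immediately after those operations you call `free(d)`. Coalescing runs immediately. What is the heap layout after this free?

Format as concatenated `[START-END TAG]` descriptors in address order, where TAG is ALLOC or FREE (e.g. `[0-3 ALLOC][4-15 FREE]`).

Op 1: a = malloc(12) -> a = 0; heap: [0-11 ALLOC][12-43 FREE]
Op 2: b = malloc(14) -> b = 12; heap: [0-11 ALLOC][12-25 ALLOC][26-43 FREE]
Op 3: a = realloc(a, 16) -> a = 26; heap: [0-11 FREE][12-25 ALLOC][26-41 ALLOC][42-43 FREE]
Op 4: a = realloc(a, 16) -> a = 26; heap: [0-11 FREE][12-25 ALLOC][26-41 ALLOC][42-43 FREE]
Op 5: c = malloc(8) -> c = 0; heap: [0-7 ALLOC][8-11 FREE][12-25 ALLOC][26-41 ALLOC][42-43 FREE]
Op 6: d = malloc(2) -> d = 8; heap: [0-7 ALLOC][8-9 ALLOC][10-11 FREE][12-25 ALLOC][26-41 ALLOC][42-43 FREE]
Op 7: free(b) -> (freed b); heap: [0-7 ALLOC][8-9 ALLOC][10-25 FREE][26-41 ALLOC][42-43 FREE]
Op 8: d = realloc(d, 9) -> d = 8; heap: [0-7 ALLOC][8-16 ALLOC][17-25 FREE][26-41 ALLOC][42-43 FREE]
free(d): d = 8 -> block [8-16 ALLOC]; mark free, coalesce with adjacent free neighbors -> [0-7 ALLOC][8-25 FREE][26-41 ALLOC][42-43 FREE]

Answer: [0-7 ALLOC][8-25 FREE][26-41 ALLOC][42-43 FREE]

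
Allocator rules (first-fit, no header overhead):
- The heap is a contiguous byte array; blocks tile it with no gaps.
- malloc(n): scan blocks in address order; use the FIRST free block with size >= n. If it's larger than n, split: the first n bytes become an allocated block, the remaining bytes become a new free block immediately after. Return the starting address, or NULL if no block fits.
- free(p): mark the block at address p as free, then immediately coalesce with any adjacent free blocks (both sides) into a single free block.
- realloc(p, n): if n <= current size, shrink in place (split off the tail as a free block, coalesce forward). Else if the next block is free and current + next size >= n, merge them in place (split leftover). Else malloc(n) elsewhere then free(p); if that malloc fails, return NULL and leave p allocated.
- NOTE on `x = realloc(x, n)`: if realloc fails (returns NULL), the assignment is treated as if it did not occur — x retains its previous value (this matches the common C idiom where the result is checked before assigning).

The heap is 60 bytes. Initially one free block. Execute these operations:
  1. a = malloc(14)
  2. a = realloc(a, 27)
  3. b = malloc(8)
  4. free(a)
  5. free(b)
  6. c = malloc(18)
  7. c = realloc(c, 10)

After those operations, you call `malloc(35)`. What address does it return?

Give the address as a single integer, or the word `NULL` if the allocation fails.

Answer: 10

Derivation:
Op 1: a = malloc(14) -> a = 0; heap: [0-13 ALLOC][14-59 FREE]
Op 2: a = realloc(a, 27) -> a = 0; heap: [0-26 ALLOC][27-59 FREE]
Op 3: b = malloc(8) -> b = 27; heap: [0-26 ALLOC][27-34 ALLOC][35-59 FREE]
Op 4: free(a) -> (freed a); heap: [0-26 FREE][27-34 ALLOC][35-59 FREE]
Op 5: free(b) -> (freed b); heap: [0-59 FREE]
Op 6: c = malloc(18) -> c = 0; heap: [0-17 ALLOC][18-59 FREE]
Op 7: c = realloc(c, 10) -> c = 0; heap: [0-9 ALLOC][10-59 FREE]
malloc(35): first-fit scan over [0-9 ALLOC][10-59 FREE] -> 10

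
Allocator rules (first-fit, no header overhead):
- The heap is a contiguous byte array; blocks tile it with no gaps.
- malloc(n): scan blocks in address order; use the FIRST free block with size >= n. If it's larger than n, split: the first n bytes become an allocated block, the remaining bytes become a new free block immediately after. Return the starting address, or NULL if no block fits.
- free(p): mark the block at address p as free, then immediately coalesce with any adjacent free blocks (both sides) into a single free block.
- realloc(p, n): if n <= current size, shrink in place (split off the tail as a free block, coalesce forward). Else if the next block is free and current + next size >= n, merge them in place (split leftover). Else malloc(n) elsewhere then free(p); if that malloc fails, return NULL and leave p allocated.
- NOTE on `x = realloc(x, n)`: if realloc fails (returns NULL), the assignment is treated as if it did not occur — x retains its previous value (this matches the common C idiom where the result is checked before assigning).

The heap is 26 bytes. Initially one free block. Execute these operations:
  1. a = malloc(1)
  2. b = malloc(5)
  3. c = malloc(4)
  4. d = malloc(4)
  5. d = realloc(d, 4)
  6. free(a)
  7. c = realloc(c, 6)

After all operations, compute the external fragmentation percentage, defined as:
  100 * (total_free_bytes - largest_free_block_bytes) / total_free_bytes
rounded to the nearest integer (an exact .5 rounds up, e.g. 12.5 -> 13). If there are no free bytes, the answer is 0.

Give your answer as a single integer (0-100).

Op 1: a = malloc(1) -> a = 0; heap: [0-0 ALLOC][1-25 FREE]
Op 2: b = malloc(5) -> b = 1; heap: [0-0 ALLOC][1-5 ALLOC][6-25 FREE]
Op 3: c = malloc(4) -> c = 6; heap: [0-0 ALLOC][1-5 ALLOC][6-9 ALLOC][10-25 FREE]
Op 4: d = malloc(4) -> d = 10; heap: [0-0 ALLOC][1-5 ALLOC][6-9 ALLOC][10-13 ALLOC][14-25 FREE]
Op 5: d = realloc(d, 4) -> d = 10; heap: [0-0 ALLOC][1-5 ALLOC][6-9 ALLOC][10-13 ALLOC][14-25 FREE]
Op 6: free(a) -> (freed a); heap: [0-0 FREE][1-5 ALLOC][6-9 ALLOC][10-13 ALLOC][14-25 FREE]
Op 7: c = realloc(c, 6) -> c = 14; heap: [0-0 FREE][1-5 ALLOC][6-9 FREE][10-13 ALLOC][14-19 ALLOC][20-25 FREE]
Free blocks: [1 4 6] total_free=11 largest=6 -> 100*(11-6)/11 = 500/11 ≈ 45.455 -> rounds to 45

Answer: 45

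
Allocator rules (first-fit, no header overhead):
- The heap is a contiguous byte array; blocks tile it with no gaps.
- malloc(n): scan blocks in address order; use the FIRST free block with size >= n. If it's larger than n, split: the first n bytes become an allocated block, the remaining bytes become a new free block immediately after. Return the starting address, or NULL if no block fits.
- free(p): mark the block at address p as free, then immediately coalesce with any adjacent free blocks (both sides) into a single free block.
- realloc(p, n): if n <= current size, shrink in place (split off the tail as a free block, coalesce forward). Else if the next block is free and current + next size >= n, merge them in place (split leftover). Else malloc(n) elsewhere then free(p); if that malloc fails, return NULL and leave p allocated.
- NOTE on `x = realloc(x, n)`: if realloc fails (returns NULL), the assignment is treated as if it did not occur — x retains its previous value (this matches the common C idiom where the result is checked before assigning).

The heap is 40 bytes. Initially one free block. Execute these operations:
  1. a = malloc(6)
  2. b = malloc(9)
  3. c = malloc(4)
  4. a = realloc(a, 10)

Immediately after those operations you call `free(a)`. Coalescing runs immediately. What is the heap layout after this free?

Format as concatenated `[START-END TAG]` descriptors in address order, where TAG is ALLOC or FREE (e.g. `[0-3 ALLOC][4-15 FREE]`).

Answer: [0-5 FREE][6-14 ALLOC][15-18 ALLOC][19-39 FREE]

Derivation:
Op 1: a = malloc(6) -> a = 0; heap: [0-5 ALLOC][6-39 FREE]
Op 2: b = malloc(9) -> b = 6; heap: [0-5 ALLOC][6-14 ALLOC][15-39 FREE]
Op 3: c = malloc(4) -> c = 15; heap: [0-5 ALLOC][6-14 ALLOC][15-18 ALLOC][19-39 FREE]
Op 4: a = realloc(a, 10) -> a = 19; heap: [0-5 FREE][6-14 ALLOC][15-18 ALLOC][19-28 ALLOC][29-39 FREE]
free(a): a = 19 -> block [19-28 ALLOC]; mark free, coalesce with adjacent free neighbors -> [0-5 FREE][6-14 ALLOC][15-18 ALLOC][19-39 FREE]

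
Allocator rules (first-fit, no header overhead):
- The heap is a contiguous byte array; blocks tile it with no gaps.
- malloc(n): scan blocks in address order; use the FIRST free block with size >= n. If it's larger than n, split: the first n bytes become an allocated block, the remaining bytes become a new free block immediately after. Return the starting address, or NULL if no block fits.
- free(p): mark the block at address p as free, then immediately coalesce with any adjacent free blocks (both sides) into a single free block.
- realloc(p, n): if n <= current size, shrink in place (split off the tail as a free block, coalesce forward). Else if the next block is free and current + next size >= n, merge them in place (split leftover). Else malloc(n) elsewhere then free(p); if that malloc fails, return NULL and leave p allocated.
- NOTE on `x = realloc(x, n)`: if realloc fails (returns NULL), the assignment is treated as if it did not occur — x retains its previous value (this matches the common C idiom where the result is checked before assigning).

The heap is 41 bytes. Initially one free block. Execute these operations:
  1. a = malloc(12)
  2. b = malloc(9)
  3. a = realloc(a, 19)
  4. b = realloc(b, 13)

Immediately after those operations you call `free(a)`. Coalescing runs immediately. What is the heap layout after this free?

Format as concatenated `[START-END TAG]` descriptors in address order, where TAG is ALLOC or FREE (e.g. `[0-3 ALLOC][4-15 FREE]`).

Op 1: a = malloc(12) -> a = 0; heap: [0-11 ALLOC][12-40 FREE]
Op 2: b = malloc(9) -> b = 12; heap: [0-11 ALLOC][12-20 ALLOC][21-40 FREE]
Op 3: a = realloc(a, 19) -> a = 21; heap: [0-11 FREE][12-20 ALLOC][21-39 ALLOC][40-40 FREE]
Op 4: b = realloc(b, 13) -> NULL (b unchanged); heap: [0-11 FREE][12-20 ALLOC][21-39 ALLOC][40-40 FREE]
free(a): a = 21 -> block [21-39 ALLOC]; mark free, coalesce with adjacent free neighbors -> [0-11 FREE][12-20 ALLOC][21-40 FREE]

Answer: [0-11 FREE][12-20 ALLOC][21-40 FREE]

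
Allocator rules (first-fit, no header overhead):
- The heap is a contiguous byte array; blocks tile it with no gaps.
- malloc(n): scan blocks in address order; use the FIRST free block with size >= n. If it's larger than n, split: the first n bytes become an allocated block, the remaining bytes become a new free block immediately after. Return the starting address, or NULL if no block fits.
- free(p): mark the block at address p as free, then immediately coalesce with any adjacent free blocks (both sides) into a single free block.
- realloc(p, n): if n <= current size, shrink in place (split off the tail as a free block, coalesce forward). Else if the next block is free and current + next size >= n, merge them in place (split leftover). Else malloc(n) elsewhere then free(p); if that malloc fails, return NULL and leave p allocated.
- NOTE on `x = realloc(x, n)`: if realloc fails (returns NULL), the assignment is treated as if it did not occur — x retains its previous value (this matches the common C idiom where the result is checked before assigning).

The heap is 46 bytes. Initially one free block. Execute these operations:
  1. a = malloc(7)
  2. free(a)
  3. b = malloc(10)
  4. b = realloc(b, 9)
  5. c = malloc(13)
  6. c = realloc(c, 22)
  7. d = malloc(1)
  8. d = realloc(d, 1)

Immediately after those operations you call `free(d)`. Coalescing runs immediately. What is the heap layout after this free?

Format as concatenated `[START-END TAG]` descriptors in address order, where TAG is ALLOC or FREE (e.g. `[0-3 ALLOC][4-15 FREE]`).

Answer: [0-8 ALLOC][9-30 ALLOC][31-45 FREE]

Derivation:
Op 1: a = malloc(7) -> a = 0; heap: [0-6 ALLOC][7-45 FREE]
Op 2: free(a) -> (freed a); heap: [0-45 FREE]
Op 3: b = malloc(10) -> b = 0; heap: [0-9 ALLOC][10-45 FREE]
Op 4: b = realloc(b, 9) -> b = 0; heap: [0-8 ALLOC][9-45 FREE]
Op 5: c = malloc(13) -> c = 9; heap: [0-8 ALLOC][9-21 ALLOC][22-45 FREE]
Op 6: c = realloc(c, 22) -> c = 9; heap: [0-8 ALLOC][9-30 ALLOC][31-45 FREE]
Op 7: d = malloc(1) -> d = 31; heap: [0-8 ALLOC][9-30 ALLOC][31-31 ALLOC][32-45 FREE]
Op 8: d = realloc(d, 1) -> d = 31; heap: [0-8 ALLOC][9-30 ALLOC][31-31 ALLOC][32-45 FREE]
free(d): d = 31 -> block [31-31 ALLOC]; mark free, coalesce with adjacent free neighbors -> [0-8 ALLOC][9-30 ALLOC][31-45 FREE]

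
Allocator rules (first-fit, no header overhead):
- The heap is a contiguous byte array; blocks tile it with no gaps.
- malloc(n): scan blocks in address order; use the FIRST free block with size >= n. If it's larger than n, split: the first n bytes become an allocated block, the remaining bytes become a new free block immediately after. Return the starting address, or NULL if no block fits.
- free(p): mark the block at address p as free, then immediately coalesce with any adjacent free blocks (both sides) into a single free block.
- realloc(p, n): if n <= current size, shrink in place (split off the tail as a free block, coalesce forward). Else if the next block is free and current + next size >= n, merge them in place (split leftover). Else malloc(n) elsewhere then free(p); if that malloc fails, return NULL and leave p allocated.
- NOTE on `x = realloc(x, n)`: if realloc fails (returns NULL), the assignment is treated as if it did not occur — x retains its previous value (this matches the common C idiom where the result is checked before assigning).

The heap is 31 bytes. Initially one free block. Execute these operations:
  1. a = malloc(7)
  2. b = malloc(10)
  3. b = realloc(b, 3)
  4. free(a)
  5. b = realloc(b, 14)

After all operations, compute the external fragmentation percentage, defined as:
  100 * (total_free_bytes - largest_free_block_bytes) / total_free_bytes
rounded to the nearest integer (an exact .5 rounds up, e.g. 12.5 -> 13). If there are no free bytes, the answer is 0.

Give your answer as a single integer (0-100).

Answer: 41

Derivation:
Op 1: a = malloc(7) -> a = 0; heap: [0-6 ALLOC][7-30 FREE]
Op 2: b = malloc(10) -> b = 7; heap: [0-6 ALLOC][7-16 ALLOC][17-30 FREE]
Op 3: b = realloc(b, 3) -> b = 7; heap: [0-6 ALLOC][7-9 ALLOC][10-30 FREE]
Op 4: free(a) -> (freed a); heap: [0-6 FREE][7-9 ALLOC][10-30 FREE]
Op 5: b = realloc(b, 14) -> b = 7; heap: [0-6 FREE][7-20 ALLOC][21-30 FREE]
Free blocks: [7 10] total_free=17 largest=10 -> 100*(17-10)/17 = 700/17 ≈ 41.176 -> rounds to 41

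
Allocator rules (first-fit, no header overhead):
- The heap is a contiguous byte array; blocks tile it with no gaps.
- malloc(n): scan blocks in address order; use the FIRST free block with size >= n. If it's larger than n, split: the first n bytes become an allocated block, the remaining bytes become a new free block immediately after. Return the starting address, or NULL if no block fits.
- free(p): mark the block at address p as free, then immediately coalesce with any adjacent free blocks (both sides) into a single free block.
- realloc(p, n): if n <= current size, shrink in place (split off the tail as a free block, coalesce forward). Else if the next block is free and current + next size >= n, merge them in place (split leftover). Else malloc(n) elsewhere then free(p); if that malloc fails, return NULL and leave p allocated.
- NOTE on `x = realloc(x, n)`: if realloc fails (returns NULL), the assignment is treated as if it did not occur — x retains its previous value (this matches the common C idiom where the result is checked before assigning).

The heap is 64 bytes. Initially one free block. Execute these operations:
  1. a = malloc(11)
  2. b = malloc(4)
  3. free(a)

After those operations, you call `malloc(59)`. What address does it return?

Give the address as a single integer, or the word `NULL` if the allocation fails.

Op 1: a = malloc(11) -> a = 0; heap: [0-10 ALLOC][11-63 FREE]
Op 2: b = malloc(4) -> b = 11; heap: [0-10 ALLOC][11-14 ALLOC][15-63 FREE]
Op 3: free(a) -> (freed a); heap: [0-10 FREE][11-14 ALLOC][15-63 FREE]
malloc(59): first-fit scan over [0-10 FREE][11-14 ALLOC][15-63 FREE] -> NULL

Answer: NULL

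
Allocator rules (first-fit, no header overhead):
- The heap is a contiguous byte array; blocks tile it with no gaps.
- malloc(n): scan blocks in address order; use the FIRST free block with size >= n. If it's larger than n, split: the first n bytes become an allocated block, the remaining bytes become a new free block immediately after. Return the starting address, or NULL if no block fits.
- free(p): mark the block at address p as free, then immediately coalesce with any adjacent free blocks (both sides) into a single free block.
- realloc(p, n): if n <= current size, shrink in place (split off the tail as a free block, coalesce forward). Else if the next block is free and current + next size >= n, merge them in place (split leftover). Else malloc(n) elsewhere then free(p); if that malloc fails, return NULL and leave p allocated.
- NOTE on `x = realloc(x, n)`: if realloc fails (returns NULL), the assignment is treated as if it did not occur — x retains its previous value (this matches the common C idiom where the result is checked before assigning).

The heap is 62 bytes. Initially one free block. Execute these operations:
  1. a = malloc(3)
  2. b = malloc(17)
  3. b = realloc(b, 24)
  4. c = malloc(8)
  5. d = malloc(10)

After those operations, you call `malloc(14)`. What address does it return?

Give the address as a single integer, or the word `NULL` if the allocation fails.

Answer: 45

Derivation:
Op 1: a = malloc(3) -> a = 0; heap: [0-2 ALLOC][3-61 FREE]
Op 2: b = malloc(17) -> b = 3; heap: [0-2 ALLOC][3-19 ALLOC][20-61 FREE]
Op 3: b = realloc(b, 24) -> b = 3; heap: [0-2 ALLOC][3-26 ALLOC][27-61 FREE]
Op 4: c = malloc(8) -> c = 27; heap: [0-2 ALLOC][3-26 ALLOC][27-34 ALLOC][35-61 FREE]
Op 5: d = malloc(10) -> d = 35; heap: [0-2 ALLOC][3-26 ALLOC][27-34 ALLOC][35-44 ALLOC][45-61 FREE]
malloc(14): first-fit scan over [0-2 ALLOC][3-26 ALLOC][27-34 ALLOC][35-44 ALLOC][45-61 FREE] -> 45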